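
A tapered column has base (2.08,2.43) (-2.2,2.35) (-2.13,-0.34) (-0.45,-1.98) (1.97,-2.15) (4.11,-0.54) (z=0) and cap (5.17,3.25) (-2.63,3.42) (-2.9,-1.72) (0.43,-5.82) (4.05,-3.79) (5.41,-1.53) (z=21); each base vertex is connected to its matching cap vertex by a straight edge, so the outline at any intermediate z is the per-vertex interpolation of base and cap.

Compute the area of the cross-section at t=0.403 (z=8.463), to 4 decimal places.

Cross-section at t=0.403: each vertex is (1-t)·p0[i] + t·p1[i].
  v1: (1-0.403)·(2.08,2.43) + 0.403·(5.17,3.25) = (3.3253,2.7605)
  v2: (1-0.403)·(-2.2,2.35) + 0.403·(-2.63,3.42) = (-2.3733,2.7812)
  v3: (1-0.403)·(-2.13,-0.34) + 0.403·(-2.9,-1.72) = (-2.4403,-0.8961)
  v4: (1-0.403)·(-0.45,-1.98) + 0.403·(0.43,-5.82) = (-0.0954,-3.5275)
  v5: (1-0.403)·(1.97,-2.15) + 0.403·(4.05,-3.79) = (2.8082,-2.8109)
  v6: (1-0.403)·(4.11,-0.54) + 0.403·(5.41,-1.53) = (4.6339,-0.9390)
Shoelace sum Σ(x_i·y_{i+1} − x_{i+1}·y_i):
  i=1: 3.3253·2.7812 − -2.3733·2.7605 = +15.7996 (running +15.7996)
  i=2: -2.3733·-0.8961 − -2.4403·2.7812 = +8.9138 (running +24.7135)
  i=3: -2.4403·-3.5275 − -0.0954·-0.8961 = +8.5228 (running +33.2362)
  i=4: -0.0954·-2.8109 − 2.8082·-3.5275 = +10.1742 (running +43.4104)
  i=5: 2.8082·-0.9390 − 4.6339·-2.8109 = +10.3887 (running +53.7991)
  i=6: 4.6339·2.7605 − 3.3253·-0.9390 = +15.9140 (running +69.7131)
Area = |Σ|/2 = |69.7131|/2 = 34.8566

Area at t=0.403: 34.8566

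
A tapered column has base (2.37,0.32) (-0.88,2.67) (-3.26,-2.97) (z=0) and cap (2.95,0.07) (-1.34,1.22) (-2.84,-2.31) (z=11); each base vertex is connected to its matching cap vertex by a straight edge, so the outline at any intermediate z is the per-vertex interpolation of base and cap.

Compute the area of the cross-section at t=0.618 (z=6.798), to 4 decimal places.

Cross-section at t=0.618: each vertex is (1-t)·p0[i] + t·p1[i].
  v1: (1-0.618)·(2.37,0.32) + 0.618·(2.95,0.07) = (2.7284,0.1655)
  v2: (1-0.618)·(-0.88,2.67) + 0.618·(-1.34,1.22) = (-1.1643,1.7739)
  v3: (1-0.618)·(-3.26,-2.97) + 0.618·(-2.84,-2.31) = (-3.0004,-2.5621)
Shoelace sum Σ(x_i·y_{i+1} − x_{i+1}·y_i):
  i=1: 2.7284·1.7739 − -1.1643·0.1655 = +5.0327 (running +5.0327)
  i=2: -1.1643·-2.5621 − -3.0004·1.7739 = +8.3055 (running +13.3382)
  i=3: -3.0004·0.1655 − 2.7284·-2.5621 = +6.4940 (running +19.8322)
Area = |Σ|/2 = |19.8322|/2 = 9.9161

Area at t=0.618: 9.9161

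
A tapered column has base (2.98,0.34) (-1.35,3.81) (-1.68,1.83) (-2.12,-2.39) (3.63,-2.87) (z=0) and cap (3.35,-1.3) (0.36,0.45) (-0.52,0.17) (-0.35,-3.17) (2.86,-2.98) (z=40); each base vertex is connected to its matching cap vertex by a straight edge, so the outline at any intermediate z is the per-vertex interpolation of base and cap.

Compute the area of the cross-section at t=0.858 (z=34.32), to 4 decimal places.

Cross-section at t=0.858: each vertex is (1-t)·p0[i] + t·p1[i].
  v1: (1-0.858)·(2.98,0.34) + 0.858·(3.35,-1.3) = (3.2975,-1.0671)
  v2: (1-0.858)·(-1.35,3.81) + 0.858·(0.36,0.45) = (0.1172,0.9271)
  v3: (1-0.858)·(-1.68,1.83) + 0.858·(-0.52,0.17) = (-0.6847,0.4057)
  v4: (1-0.858)·(-2.12,-2.39) + 0.858·(-0.35,-3.17) = (-0.6013,-3.0592)
  v5: (1-0.858)·(3.63,-2.87) + 0.858·(2.86,-2.98) = (2.9693,-2.9644)
Shoelace sum Σ(x_i·y_{i+1} − x_{i+1}·y_i):
  i=1: 3.2975·0.9271 − 0.1172·-1.0671 = +3.1822 (running +3.1822)
  i=2: 0.1172·0.4057 − -0.6847·0.9271 = +0.6824 (running +3.8645)
  i=3: -0.6847·-3.0592 − -0.6013·0.4057 = +2.3387 (running +6.2032)
  i=4: -0.6013·-2.9644 − 2.9693·-3.0592 = +10.8665 (running +17.0698)
  i=5: 2.9693·-1.0671 − 3.2975·-2.9644 = +6.6063 (running +23.6761)
Area = |Σ|/2 = |23.6761|/2 = 11.8380

Area at t=0.858: 11.8380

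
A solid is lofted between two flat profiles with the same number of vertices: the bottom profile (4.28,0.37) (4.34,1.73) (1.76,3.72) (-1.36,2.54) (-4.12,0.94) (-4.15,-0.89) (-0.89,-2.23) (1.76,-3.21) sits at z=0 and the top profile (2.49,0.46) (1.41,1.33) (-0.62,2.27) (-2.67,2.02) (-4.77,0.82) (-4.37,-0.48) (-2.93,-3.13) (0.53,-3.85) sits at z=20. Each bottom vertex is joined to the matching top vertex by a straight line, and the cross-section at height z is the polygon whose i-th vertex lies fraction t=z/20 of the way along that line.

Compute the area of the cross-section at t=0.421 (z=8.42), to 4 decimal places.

Area at t=0.421: 33.8794

Cross-section at t=0.421: each vertex is (1-t)·p0[i] + t·p1[i].
  v1: (1-0.421)·(4.28,0.37) + 0.421·(2.49,0.46) = (3.5264,0.4079)
  v2: (1-0.421)·(4.34,1.73) + 0.421·(1.41,1.33) = (3.1065,1.5616)
  v3: (1-0.421)·(1.76,3.72) + 0.421·(-0.62,2.27) = (0.7580,3.1096)
  v4: (1-0.421)·(-1.36,2.54) + 0.421·(-2.67,2.02) = (-1.9115,2.3211)
  v5: (1-0.421)·(-4.12,0.94) + 0.421·(-4.77,0.82) = (-4.3936,0.8895)
  v6: (1-0.421)·(-4.15,-0.89) + 0.421·(-4.37,-0.48) = (-4.2426,-0.7174)
  v7: (1-0.421)·(-0.89,-2.23) + 0.421·(-2.93,-3.13) = (-1.7488,-2.6089)
  v8: (1-0.421)·(1.76,-3.21) + 0.421·(0.53,-3.85) = (1.2422,-3.4794)
Shoelace sum Σ(x_i·y_{i+1} − x_{i+1}·y_i):
  i=1: 3.5264·1.5616 − 3.1065·0.4079 = +4.2397 (running +4.2397)
  i=2: 3.1065·3.1096 − 0.7580·1.5616 = +8.4760 (running +12.7157)
  i=3: 0.7580·2.3211 − -1.9115·3.1096 = +7.7034 (running +20.4191)
  i=4: -1.9115·0.8895 − -4.3936·2.3211 = +8.4978 (running +28.9169)
  i=5: -4.3936·-0.7174 − -4.2426·0.8895 = +6.9257 (running +35.8426)
  i=6: -4.2426·-2.6089 − -1.7488·-0.7174 = +9.8140 (running +45.6565)
  i=7: -1.7488·-3.4794 − 1.2422·-2.6089 = +9.3257 (running +54.9822)
  i=8: 1.2422·0.4079 − 3.5264·-3.4794 = +12.7766 (running +67.7588)
Area = |Σ|/2 = |67.7588|/2 = 33.8794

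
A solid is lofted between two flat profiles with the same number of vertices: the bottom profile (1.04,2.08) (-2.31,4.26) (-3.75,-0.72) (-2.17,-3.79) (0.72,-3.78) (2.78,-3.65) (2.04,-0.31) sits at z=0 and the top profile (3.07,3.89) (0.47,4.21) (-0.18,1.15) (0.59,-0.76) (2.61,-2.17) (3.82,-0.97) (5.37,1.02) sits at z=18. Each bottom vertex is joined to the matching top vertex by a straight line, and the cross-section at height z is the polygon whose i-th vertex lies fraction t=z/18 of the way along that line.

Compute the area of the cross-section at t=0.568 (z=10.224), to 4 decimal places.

Cross-section at t=0.568: each vertex is (1-t)·p0[i] + t·p1[i].
  v1: (1-0.568)·(1.04,2.08) + 0.568·(3.07,3.89) = (2.1930,3.1081)
  v2: (1-0.568)·(-2.31,4.26) + 0.568·(0.47,4.21) = (-0.7310,4.2316)
  v3: (1-0.568)·(-3.75,-0.72) + 0.568·(-0.18,1.15) = (-1.7222,0.3422)
  v4: (1-0.568)·(-2.17,-3.79) + 0.568·(0.59,-0.76) = (-0.6023,-2.0690)
  v5: (1-0.568)·(0.72,-3.78) + 0.568·(2.61,-2.17) = (1.7935,-2.8655)
  v6: (1-0.568)·(2.78,-3.65) + 0.568·(3.82,-0.97) = (3.3707,-2.1278)
  v7: (1-0.568)·(2.04,-0.31) + 0.568·(5.37,1.02) = (3.9314,0.4454)
Shoelace sum Σ(x_i·y_{i+1} − x_{i+1}·y_i):
  i=1: 2.1930·4.2316 − -0.7310·3.1081 = +11.5520 (running +11.5520)
  i=2: -0.7310·0.3422 − -1.7222·4.2316 = +7.0377 (running +18.5897)
  i=3: -1.7222·-2.0690 − -0.6023·0.3422 = +3.7693 (running +22.3590)
  i=4: -0.6023·-2.8655 − 1.7935·-2.0690 = +5.4367 (running +27.7957)
  i=5: 1.7935·-2.1278 − 3.3707·-2.8655 = +5.8427 (running +33.6384)
  i=6: 3.3707·0.4454 − 3.9314·-2.1278 = +9.8666 (running +43.5050)
  i=7: 3.9314·3.1081 − 2.1930·0.4454 = +11.2424 (running +54.7474)
Area = |Σ|/2 = |54.7474|/2 = 27.3737

Area at t=0.568: 27.3737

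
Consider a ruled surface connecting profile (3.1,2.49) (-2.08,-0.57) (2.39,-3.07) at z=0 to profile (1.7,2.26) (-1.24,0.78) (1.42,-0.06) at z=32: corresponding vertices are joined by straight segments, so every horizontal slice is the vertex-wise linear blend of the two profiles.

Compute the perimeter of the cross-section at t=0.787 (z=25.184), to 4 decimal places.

Perimeter at t=0.787: 10.1740

Cross-section at t=0.787: each vertex is (1-t)·p0[i] + t·p1[i].
  v1: (1-0.787)·(3.1,2.49) + 0.787·(1.7,2.26) = (1.9982,2.3090)
  v2: (1-0.787)·(-2.08,-0.57) + 0.787·(-1.24,0.78) = (-1.4189,0.4925)
  v3: (1-0.787)·(2.39,-3.07) + 0.787·(1.42,-0.06) = (1.6266,-0.7011)
Perimeter = Σ |v_{i+1} − v_i|:
  edge 1→2: √(-3.4171² + -1.8165²) = 3.8700 (running 3.8700)
  edge 2→3: √(3.0455² + -1.1936²) = 3.2711 (running 7.1410)
  edge 3→1: √(0.3716² + 3.0101²) = 3.0330 (running 10.1740)
Perimeter = 10.1740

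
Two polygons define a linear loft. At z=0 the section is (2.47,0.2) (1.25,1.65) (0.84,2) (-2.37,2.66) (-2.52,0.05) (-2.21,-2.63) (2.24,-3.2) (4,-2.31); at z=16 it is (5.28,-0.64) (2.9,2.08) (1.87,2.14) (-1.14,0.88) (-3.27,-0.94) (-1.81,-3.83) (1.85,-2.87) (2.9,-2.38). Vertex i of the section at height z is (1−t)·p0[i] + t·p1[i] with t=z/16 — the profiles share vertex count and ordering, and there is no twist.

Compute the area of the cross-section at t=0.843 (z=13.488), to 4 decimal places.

Cross-section at t=0.843: each vertex is (1-t)·p0[i] + t·p1[i].
  v1: (1-0.843)·(2.47,0.2) + 0.843·(5.28,-0.64) = (4.8388,-0.5081)
  v2: (1-0.843)·(1.25,1.65) + 0.843·(2.9,2.08) = (2.6409,2.0125)
  v3: (1-0.843)·(0.84,2) + 0.843·(1.87,2.14) = (1.7083,2.1180)
  v4: (1-0.843)·(-2.37,2.66) + 0.843·(-1.14,0.88) = (-1.3331,1.1595)
  v5: (1-0.843)·(-2.52,0.05) + 0.843·(-3.27,-0.94) = (-3.1522,-0.7846)
  v6: (1-0.843)·(-2.21,-2.63) + 0.843·(-1.81,-3.83) = (-1.8728,-3.6416)
  v7: (1-0.843)·(2.24,-3.2) + 0.843·(1.85,-2.87) = (1.9112,-2.9218)
  v8: (1-0.843)·(4,-2.31) + 0.843·(2.9,-2.38) = (3.0727,-2.3690)
Shoelace sum Σ(x_i·y_{i+1} − x_{i+1}·y_i):
  i=1: 4.8388·2.0125 − 2.6409·-0.5081 = +11.0800 (running +11.0800)
  i=2: 2.6409·2.1180 − 1.7083·2.0125 = +2.1557 (running +13.2357)
  i=3: 1.7083·1.1595 − -1.3331·2.1180 = +4.8042 (running +18.0399)
  i=4: -1.3331·-0.7846 − -3.1522·1.1595 = +4.7008 (running +22.7408)
  i=5: -3.1522·-3.6416 − -1.8728·-0.7846 = +10.0099 (running +32.7506)
  i=6: -1.8728·-2.9218 − 1.9112·-3.6416 = +12.4319 (running +45.1826)
  i=7: 1.9112·-2.3690 − 3.0727·-2.9218 = +4.4501 (running +49.6327)
  i=8: 3.0727·-0.5081 − 4.8388·-2.3690 = +9.9019 (running +59.5346)
Area = |Σ|/2 = |59.5346|/2 = 29.7673

Area at t=0.843: 29.7673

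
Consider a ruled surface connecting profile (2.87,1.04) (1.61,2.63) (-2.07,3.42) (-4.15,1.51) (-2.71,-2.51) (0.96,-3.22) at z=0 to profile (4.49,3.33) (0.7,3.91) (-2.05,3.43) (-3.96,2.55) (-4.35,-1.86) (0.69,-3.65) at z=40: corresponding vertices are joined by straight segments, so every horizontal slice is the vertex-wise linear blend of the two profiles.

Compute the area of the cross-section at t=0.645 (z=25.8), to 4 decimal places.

Area at t=0.645: 39.0041

Cross-section at t=0.645: each vertex is (1-t)·p0[i] + t·p1[i].
  v1: (1-0.645)·(2.87,1.04) + 0.645·(4.49,3.33) = (3.9149,2.5171)
  v2: (1-0.645)·(1.61,2.63) + 0.645·(0.7,3.91) = (1.0231,3.4556)
  v3: (1-0.645)·(-2.07,3.42) + 0.645·(-2.05,3.43) = (-2.0571,3.4264)
  v4: (1-0.645)·(-4.15,1.51) + 0.645·(-3.96,2.55) = (-4.0274,2.1808)
  v5: (1-0.645)·(-2.71,-2.51) + 0.645·(-4.35,-1.86) = (-3.7678,-2.0907)
  v6: (1-0.645)·(0.96,-3.22) + 0.645·(0.69,-3.65) = (0.7858,-3.4973)
Shoelace sum Σ(x_i·y_{i+1} − x_{i+1}·y_i):
  i=1: 3.9149·3.4556 − 1.0231·2.5171 = +10.9533 (running +10.9533)
  i=2: 1.0231·3.4264 − -2.0571·3.4556 = +10.6139 (running +21.5672)
  i=3: -2.0571·2.1808 − -4.0274·3.4264 = +9.3137 (running +30.8809)
  i=4: -4.0274·-2.0907 − -3.7678·2.1808 = +16.6372 (running +47.5181)
  i=5: -3.7678·-3.4973 − 0.7858·-2.0907 = +14.8203 (running +62.3385)
  i=6: 0.7858·2.5171 − 3.9149·-3.4973 = +15.6698 (running +78.0083)
Area = |Σ|/2 = |78.0083|/2 = 39.0041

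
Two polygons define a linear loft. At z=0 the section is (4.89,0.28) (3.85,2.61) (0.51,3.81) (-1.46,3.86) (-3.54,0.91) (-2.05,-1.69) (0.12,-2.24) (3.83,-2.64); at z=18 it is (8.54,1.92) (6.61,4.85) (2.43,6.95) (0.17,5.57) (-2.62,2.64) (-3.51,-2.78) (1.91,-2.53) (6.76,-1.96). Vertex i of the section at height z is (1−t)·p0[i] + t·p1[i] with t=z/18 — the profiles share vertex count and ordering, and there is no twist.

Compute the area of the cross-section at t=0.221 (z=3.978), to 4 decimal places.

Cross-section at t=0.221: each vertex is (1-t)·p0[i] + t·p1[i].
  v1: (1-0.221)·(4.89,0.28) + 0.221·(8.54,1.92) = (5.6966,0.6424)
  v2: (1-0.221)·(3.85,2.61) + 0.221·(6.61,4.85) = (4.4600,3.1050)
  v3: (1-0.221)·(0.51,3.81) + 0.221·(2.43,6.95) = (0.9343,4.5039)
  v4: (1-0.221)·(-1.46,3.86) + 0.221·(0.17,5.57) = (-1.0998,4.2379)
  v5: (1-0.221)·(-3.54,0.91) + 0.221·(-2.62,2.64) = (-3.3367,1.2923)
  v6: (1-0.221)·(-2.05,-1.69) + 0.221·(-3.51,-2.78) = (-2.3727,-1.9309)
  v7: (1-0.221)·(0.12,-2.24) + 0.221·(1.91,-2.53) = (0.5156,-2.3041)
  v8: (1-0.221)·(3.83,-2.64) + 0.221·(6.76,-1.96) = (4.4775,-2.4897)
Shoelace sum Σ(x_i·y_{i+1} − x_{i+1}·y_i):
  i=1: 5.6966·3.1050 − 4.4600·0.6424 = +14.8231 (running +14.8231)
  i=2: 4.4600·4.5039 − 0.9343·3.1050 = +17.1863 (running +32.0094)
  i=3: 0.9343·4.2379 − -1.0998·4.5039 = +8.9129 (running +40.9222)
  i=4: -1.0998·1.2923 − -3.3367·4.2379 = +12.7193 (running +53.6415)
  i=5: -3.3367·-1.9309 − -2.3727·1.2923 = +9.5090 (running +63.1505)
  i=6: -2.3727·-2.3041 − 0.5156·-1.9309 = +6.4624 (running +69.6129)
  i=7: 0.5156·-2.4897 − 4.4775·-2.3041 = +9.0330 (running +78.6459)
  i=8: 4.4775·0.6424 − 5.6966·-2.4897 = +17.0596 (running +95.7055)
Area = |Σ|/2 = |95.7055|/2 = 47.8527

Area at t=0.221: 47.8527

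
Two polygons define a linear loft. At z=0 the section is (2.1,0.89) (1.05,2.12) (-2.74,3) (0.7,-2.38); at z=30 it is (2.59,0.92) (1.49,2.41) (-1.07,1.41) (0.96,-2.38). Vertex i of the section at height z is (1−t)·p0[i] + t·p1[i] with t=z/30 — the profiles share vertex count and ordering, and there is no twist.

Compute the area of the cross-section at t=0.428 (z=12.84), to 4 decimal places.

Area at t=0.428: 10.3252

Cross-section at t=0.428: each vertex is (1-t)·p0[i] + t·p1[i].
  v1: (1-0.428)·(2.1,0.89) + 0.428·(2.59,0.92) = (2.3097,0.9028)
  v2: (1-0.428)·(1.05,2.12) + 0.428·(1.49,2.41) = (1.2383,2.2441)
  v3: (1-0.428)·(-2.74,3) + 0.428·(-1.07,1.41) = (-2.0252,2.3195)
  v4: (1-0.428)·(0.7,-2.38) + 0.428·(0.96,-2.38) = (0.8113,-2.3800)
Shoelace sum Σ(x_i·y_{i+1} − x_{i+1}·y_i):
  i=1: 2.3097·2.2441 − 1.2383·0.9028 = +4.0653 (running +4.0653)
  i=2: 1.2383·2.3195 − -2.0252·2.2441 = +7.4171 (running +11.4824)
  i=3: -2.0252·-2.3800 − 0.8113·2.3195 = +2.9383 (running +14.4207)
  i=4: 0.8113·0.9028 − 2.3097·-2.3800 = +6.2296 (running +20.6503)
Area = |Σ|/2 = |20.6503|/2 = 10.3252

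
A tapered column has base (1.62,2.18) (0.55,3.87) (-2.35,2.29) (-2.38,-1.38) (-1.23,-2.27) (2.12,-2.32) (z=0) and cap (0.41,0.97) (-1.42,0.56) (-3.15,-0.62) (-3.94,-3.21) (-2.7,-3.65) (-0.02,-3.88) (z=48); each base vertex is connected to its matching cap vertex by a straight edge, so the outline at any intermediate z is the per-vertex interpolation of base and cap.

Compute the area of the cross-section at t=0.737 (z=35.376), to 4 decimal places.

Area at t=0.737: 16.5695

Cross-section at t=0.737: each vertex is (1-t)·p0[i] + t·p1[i].
  v1: (1-0.737)·(1.62,2.18) + 0.737·(0.41,0.97) = (0.7282,1.2882)
  v2: (1-0.737)·(0.55,3.87) + 0.737·(-1.42,0.56) = (-0.9019,1.4305)
  v3: (1-0.737)·(-2.35,2.29) + 0.737·(-3.15,-0.62) = (-2.9396,0.1453)
  v4: (1-0.737)·(-2.38,-1.38) + 0.737·(-3.94,-3.21) = (-3.5297,-2.7287)
  v5: (1-0.737)·(-1.23,-2.27) + 0.737·(-2.7,-3.65) = (-2.3134,-3.2871)
  v6: (1-0.737)·(2.12,-2.32) + 0.737·(-0.02,-3.88) = (0.5428,-3.4697)
Shoelace sum Σ(x_i·y_{i+1} − x_{i+1}·y_i):
  i=1: 0.7282·1.4305 − -0.9019·1.2882 = +2.2036 (running +2.2036)
  i=2: -0.9019·0.1453 − -2.9396·1.4305 = +4.0741 (running +6.2777)
  i=3: -2.9396·-2.7287 − -3.5297·0.1453 = +8.5343 (running +14.8120)
  i=4: -3.5297·-3.2871 − -2.3134·-2.7287 = +5.2898 (running +20.1018)
  i=5: -2.3134·-3.4697 − 0.5428·-3.2871 = +9.8111 (running +29.9129)
  i=6: 0.5428·1.2882 − 0.7282·-3.4697 = +3.2260 (running +33.1390)
Area = |Σ|/2 = |33.1390|/2 = 16.5695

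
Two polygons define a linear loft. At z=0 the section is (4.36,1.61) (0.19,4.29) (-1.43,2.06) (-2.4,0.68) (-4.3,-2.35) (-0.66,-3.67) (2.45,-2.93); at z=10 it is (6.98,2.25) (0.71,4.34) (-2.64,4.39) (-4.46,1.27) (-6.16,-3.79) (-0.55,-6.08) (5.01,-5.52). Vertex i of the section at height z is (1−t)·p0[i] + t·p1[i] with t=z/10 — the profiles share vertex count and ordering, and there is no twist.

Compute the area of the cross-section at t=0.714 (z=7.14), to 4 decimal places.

Cross-section at t=0.714: each vertex is (1-t)·p0[i] + t·p1[i].
  v1: (1-0.714)·(4.36,1.61) + 0.714·(6.98,2.25) = (6.2307,2.0670)
  v2: (1-0.714)·(0.19,4.29) + 0.714·(0.71,4.34) = (0.5613,4.3257)
  v3: (1-0.714)·(-1.43,2.06) + 0.714·(-2.64,4.39) = (-2.2939,3.7236)
  v4: (1-0.714)·(-2.4,0.68) + 0.714·(-4.46,1.27) = (-3.8708,1.1013)
  v5: (1-0.714)·(-4.3,-2.35) + 0.714·(-6.16,-3.79) = (-5.6280,-3.3782)
  v6: (1-0.714)·(-0.66,-3.67) + 0.714·(-0.55,-6.08) = (-0.5815,-5.3907)
  v7: (1-0.714)·(2.45,-2.93) + 0.714·(5.01,-5.52) = (4.2778,-4.7793)
Shoelace sum Σ(x_i·y_{i+1} − x_{i+1}·y_i):
  i=1: 6.2307·4.3257 − 0.5613·2.0670 = +25.7919 (running +25.7919)
  i=2: 0.5613·3.7236 − -2.2939·4.3257 = +12.0129 (running +37.8048)
  i=3: -2.2939·1.1013 − -3.8708·3.7236 = +11.8873 (running +49.6921)
  i=4: -3.8708·-3.3782 − -5.6280·1.1013 = +19.2743 (running +68.9664)
  i=5: -5.6280·-5.3907 − -0.5815·-3.3782 = +28.3750 (running +97.3414)
  i=6: -0.5815·-4.7793 − 4.2778·-5.3907 = +25.8397 (running +123.1811)
  i=7: 4.2778·2.0670 − 6.2307·-4.7793 = +38.6202 (running +161.8012)
Area = |Σ|/2 = |161.8012|/2 = 80.9006

Area at t=0.714: 80.9006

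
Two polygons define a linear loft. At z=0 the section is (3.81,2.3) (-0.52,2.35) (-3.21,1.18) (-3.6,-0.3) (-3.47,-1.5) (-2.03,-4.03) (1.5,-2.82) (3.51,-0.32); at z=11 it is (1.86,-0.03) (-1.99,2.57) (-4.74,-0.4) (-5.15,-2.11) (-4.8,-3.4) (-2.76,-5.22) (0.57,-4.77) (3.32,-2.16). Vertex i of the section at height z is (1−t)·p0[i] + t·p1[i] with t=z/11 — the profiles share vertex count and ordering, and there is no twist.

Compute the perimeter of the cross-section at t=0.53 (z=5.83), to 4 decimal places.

Perimeter at t=0.53: 22.9363

Cross-section at t=0.53: each vertex is (1-t)·p0[i] + t·p1[i].
  v1: (1-0.53)·(3.81,2.3) + 0.53·(1.86,-0.03) = (2.7765,1.0651)
  v2: (1-0.53)·(-0.52,2.35) + 0.53·(-1.99,2.57) = (-1.2991,2.4666)
  v3: (1-0.53)·(-3.21,1.18) + 0.53·(-4.74,-0.4) = (-4.0209,0.3426)
  v4: (1-0.53)·(-3.6,-0.3) + 0.53·(-5.15,-2.11) = (-4.4215,-1.2593)
  v5: (1-0.53)·(-3.47,-1.5) + 0.53·(-4.8,-3.4) = (-4.1749,-2.5070)
  v6: (1-0.53)·(-2.03,-4.03) + 0.53·(-2.76,-5.22) = (-2.4169,-4.6607)
  v7: (1-0.53)·(1.5,-2.82) + 0.53·(0.57,-4.77) = (1.0071,-3.8535)
  v8: (1-0.53)·(3.51,-0.32) + 0.53·(3.32,-2.16) = (3.4093,-1.2952)
Perimeter = Σ |v_{i+1} − v_i|:
  edge 1→2: √(-4.0756² + 1.4015²) = 4.3098 (running 4.3098)
  edge 2→3: √(-2.7218² + -2.1240²) = 3.4525 (running 7.7623)
  edge 3→4: √(-0.4006² + -1.6019²) = 1.6512 (running 9.4135)
  edge 4→5: √(0.2466² + -1.2477²) = 1.2718 (running 10.6854)
  edge 5→6: √(1.7580² + -2.1537²) = 2.7801 (running 13.4655)
  edge 6→7: √(3.4240² + 0.8072²) = 3.5179 (running 16.9833)
  edge 7→8: √(2.4022² + 2.5583²) = 3.5093 (running 20.4927)
  edge 8→1: √(-0.6328² + 2.3603²) = 2.4437 (running 22.9363)
Perimeter = 22.9363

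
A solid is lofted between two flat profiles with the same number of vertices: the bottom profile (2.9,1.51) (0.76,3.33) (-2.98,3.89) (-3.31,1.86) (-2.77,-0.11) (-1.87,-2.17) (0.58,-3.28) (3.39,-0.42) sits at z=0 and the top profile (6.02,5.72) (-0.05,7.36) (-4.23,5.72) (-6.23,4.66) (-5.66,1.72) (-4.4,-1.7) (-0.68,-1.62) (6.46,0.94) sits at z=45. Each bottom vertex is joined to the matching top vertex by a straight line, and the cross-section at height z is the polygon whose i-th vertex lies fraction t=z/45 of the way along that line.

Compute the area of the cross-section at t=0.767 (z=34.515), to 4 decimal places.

Cross-section at t=0.767: each vertex is (1-t)·p0[i] + t·p1[i].
  v1: (1-0.767)·(2.9,1.51) + 0.767·(6.02,5.72) = (5.2930,4.7391)
  v2: (1-0.767)·(0.76,3.33) + 0.767·(-0.05,7.36) = (0.1387,6.4210)
  v3: (1-0.767)·(-2.98,3.89) + 0.767·(-4.23,5.72) = (-3.9388,5.2936)
  v4: (1-0.767)·(-3.31,1.86) + 0.767·(-6.23,4.66) = (-5.5496,4.0076)
  v5: (1-0.767)·(-2.77,-0.11) + 0.767·(-5.66,1.72) = (-4.9866,1.2936)
  v6: (1-0.767)·(-1.87,-2.17) + 0.767·(-4.4,-1.7) = (-3.8105,-1.8095)
  v7: (1-0.767)·(0.58,-3.28) + 0.767·(-0.68,-1.62) = (-0.3864,-2.0068)
  v8: (1-0.767)·(3.39,-0.42) + 0.767·(6.46,0.94) = (5.7447,0.6231)
Shoelace sum Σ(x_i·y_{i+1} − x_{i+1}·y_i):
  i=1: 5.2930·6.4210 − 0.1387·4.7391 = +33.3292 (running +33.3292)
  i=2: 0.1387·5.2936 − -3.9388·6.4210 = +26.0251 (running +59.3543)
  i=3: -3.9388·4.0076 − -5.5496·5.2936 = +13.5927 (running +72.9470)
  i=4: -5.5496·1.2936 − -4.9866·4.0076 = +12.8053 (running +85.7524)
  i=5: -4.9866·-1.8095 − -3.8105·1.2936 = +13.9527 (running +99.7051)
  i=6: -3.8105·-2.0068 − -0.3864·-1.8095 = +6.9476 (running +106.6527)
  i=7: -0.3864·0.6231 − 5.7447·-2.0068 = +11.2875 (running +117.9402)
  i=8: 5.7447·4.7391 − 5.2930·0.6231 = +23.9263 (running +141.8665)
Area = |Σ|/2 = |141.8665|/2 = 70.9333

Area at t=0.767: 70.9333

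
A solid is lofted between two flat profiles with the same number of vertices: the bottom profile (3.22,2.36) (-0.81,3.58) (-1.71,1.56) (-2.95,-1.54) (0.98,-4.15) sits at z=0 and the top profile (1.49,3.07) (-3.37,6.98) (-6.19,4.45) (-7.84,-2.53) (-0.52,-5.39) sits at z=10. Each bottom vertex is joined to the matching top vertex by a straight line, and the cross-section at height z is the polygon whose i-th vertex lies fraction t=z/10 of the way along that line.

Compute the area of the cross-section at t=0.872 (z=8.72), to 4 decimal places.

Cross-section at t=0.872: each vertex is (1-t)·p0[i] + t·p1[i].
  v1: (1-0.872)·(3.22,2.36) + 0.872·(1.49,3.07) = (1.7114,2.9791)
  v2: (1-0.872)·(-0.81,3.58) + 0.872·(-3.37,6.98) = (-3.0423,6.5448)
  v3: (1-0.872)·(-1.71,1.56) + 0.872·(-6.19,4.45) = (-5.6166,4.0801)
  v4: (1-0.872)·(-2.95,-1.54) + 0.872·(-7.84,-2.53) = (-7.2141,-2.4033)
  v5: (1-0.872)·(0.98,-4.15) + 0.872·(-0.52,-5.39) = (-0.3280,-5.2313)
Shoelace sum Σ(x_i·y_{i+1} − x_{i+1}·y_i):
  i=1: 1.7114·6.5448 − -3.0423·2.9791 = +20.2645 (running +20.2645)
  i=2: -3.0423·4.0801 − -5.6166·6.5448 = +24.3464 (running +44.6108)
  i=3: -5.6166·-2.4033 − -7.2141·4.0801 = +42.9322 (running +87.5430)
  i=4: -7.2141·-5.2313 − -0.3280·-2.4033 = +36.9506 (running +124.4936)
  i=5: -0.3280·2.9791 − 1.7114·-5.2313 = +7.9759 (running +132.4695)
Area = |Σ|/2 = |132.4695|/2 = 66.2347

Area at t=0.872: 66.2347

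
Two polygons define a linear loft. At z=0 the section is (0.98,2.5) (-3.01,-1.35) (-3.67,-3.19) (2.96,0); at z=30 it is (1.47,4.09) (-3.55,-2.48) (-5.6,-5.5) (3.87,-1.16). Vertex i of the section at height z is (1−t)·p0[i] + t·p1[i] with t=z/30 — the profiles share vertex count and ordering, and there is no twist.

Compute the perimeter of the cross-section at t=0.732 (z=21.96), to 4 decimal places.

Perimeter at t=0.732: 25.3632

Cross-section at t=0.732: each vertex is (1-t)·p0[i] + t·p1[i].
  v1: (1-0.732)·(0.98,2.5) + 0.732·(1.47,4.09) = (1.3387,3.6639)
  v2: (1-0.732)·(-3.01,-1.35) + 0.732·(-3.55,-2.48) = (-3.4053,-2.1772)
  v3: (1-0.732)·(-3.67,-3.19) + 0.732·(-5.6,-5.5) = (-5.0828,-4.8809)
  v4: (1-0.732)·(2.96,0) + 0.732·(3.87,-1.16) = (3.6261,-0.8491)
Perimeter = Σ |v_{i+1} − v_i|:
  edge 1→2: √(-4.7440² + -5.8410²) = 7.5248 (running 7.5248)
  edge 2→3: √(-1.6775² + -2.7038²) = 3.1819 (running 10.7067)
  edge 3→4: √(8.7089² + 4.0318²) = 9.5969 (running 20.3036)
  edge 4→1: √(-2.2874² + 4.5130²) = 5.0596 (running 25.3632)
Perimeter = 25.3632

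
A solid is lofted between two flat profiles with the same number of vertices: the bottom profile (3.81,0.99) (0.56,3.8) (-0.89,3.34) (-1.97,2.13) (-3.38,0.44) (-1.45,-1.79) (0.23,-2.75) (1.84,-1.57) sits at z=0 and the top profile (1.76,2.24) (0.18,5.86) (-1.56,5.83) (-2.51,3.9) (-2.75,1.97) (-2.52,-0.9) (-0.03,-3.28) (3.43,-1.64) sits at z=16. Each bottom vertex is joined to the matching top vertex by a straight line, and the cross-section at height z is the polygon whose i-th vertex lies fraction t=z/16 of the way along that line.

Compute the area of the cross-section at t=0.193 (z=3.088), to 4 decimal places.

Area at t=0.193: 28.6000

Cross-section at t=0.193: each vertex is (1-t)·p0[i] + t·p1[i].
  v1: (1-0.193)·(3.81,0.99) + 0.193·(1.76,2.24) = (3.4143,1.2312)
  v2: (1-0.193)·(0.56,3.8) + 0.193·(0.18,5.86) = (0.4867,4.1976)
  v3: (1-0.193)·(-0.89,3.34) + 0.193·(-1.56,5.83) = (-1.0193,3.8206)
  v4: (1-0.193)·(-1.97,2.13) + 0.193·(-2.51,3.9) = (-2.0742,2.4716)
  v5: (1-0.193)·(-3.38,0.44) + 0.193·(-2.75,1.97) = (-3.2584,0.7353)
  v6: (1-0.193)·(-1.45,-1.79) + 0.193·(-2.52,-0.9) = (-1.6565,-1.6182)
  v7: (1-0.193)·(0.23,-2.75) + 0.193·(-0.03,-3.28) = (0.1798,-2.8523)
  v8: (1-0.193)·(1.84,-1.57) + 0.193·(3.43,-1.64) = (2.1469,-1.5835)
Shoelace sum Σ(x_i·y_{i+1} − x_{i+1}·y_i):
  i=1: 3.4143·4.1976 − 0.4867·1.2312 = +13.7328 (running +13.7328)
  i=2: 0.4867·3.8206 − -1.0193·4.1976 = +6.1380 (running +19.8708)
  i=3: -1.0193·2.4716 − -2.0742·3.8206 = +5.4054 (running +25.2761)
  i=4: -2.0742·0.7353 − -3.2584·2.4716 = +6.5284 (running +31.8045)
  i=5: -3.2584·-1.6182 − -1.6565·0.7353 = +6.4909 (running +38.2954)
  i=6: -1.6565·-2.8523 − 0.1798·-1.6182 = +5.0158 (running +43.3112)
  i=7: 0.1798·-1.5835 − 2.1469·-2.8523 = +5.8387 (running +49.1500)
  i=8: 2.1469·1.2312 − 3.4143·-1.5835 = +8.0500 (running +57.1999)
Area = |Σ|/2 = |57.1999|/2 = 28.6000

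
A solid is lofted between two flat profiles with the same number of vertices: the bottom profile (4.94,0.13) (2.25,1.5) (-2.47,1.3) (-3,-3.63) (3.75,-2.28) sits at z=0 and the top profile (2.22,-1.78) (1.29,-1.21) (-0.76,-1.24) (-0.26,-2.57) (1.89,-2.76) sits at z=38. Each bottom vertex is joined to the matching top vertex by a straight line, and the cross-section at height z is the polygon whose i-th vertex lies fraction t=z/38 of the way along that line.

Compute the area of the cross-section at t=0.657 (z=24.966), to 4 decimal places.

Cross-section at t=0.657: each vertex is (1-t)·p0[i] + t·p1[i].
  v1: (1-0.657)·(4.94,0.13) + 0.657·(2.22,-1.78) = (3.1530,-1.1249)
  v2: (1-0.657)·(2.25,1.5) + 0.657·(1.29,-1.21) = (1.6193,-0.2805)
  v3: (1-0.657)·(-2.47,1.3) + 0.657·(-0.76,-1.24) = (-1.3465,-0.3688)
  v4: (1-0.657)·(-3,-3.63) + 0.657·(-0.26,-2.57) = (-1.1998,-2.9336)
  v5: (1-0.657)·(3.75,-2.28) + 0.657·(1.89,-2.76) = (2.5280,-2.5954)
Shoelace sum Σ(x_i·y_{i+1} − x_{i+1}·y_i):
  i=1: 3.1530·-0.2805 − 1.6193·-1.1249 = +0.9372 (running +0.9372)
  i=2: 1.6193·-0.3688 − -1.3465·-0.2805 = -0.9748 (running -0.0377)
  i=3: -1.3465·-2.9336 − -1.1998·-0.3688 = +3.5077 (running +3.4700)
  i=4: -1.1998·-2.5954 − 2.5280·-2.9336 = +10.5300 (running +14.0000)
  i=5: 2.5280·-1.1249 − 3.1530·-2.5954 = +5.3394 (running +19.3394)
Area = |Σ|/2 = |19.3394|/2 = 9.6697

Area at t=0.657: 9.6697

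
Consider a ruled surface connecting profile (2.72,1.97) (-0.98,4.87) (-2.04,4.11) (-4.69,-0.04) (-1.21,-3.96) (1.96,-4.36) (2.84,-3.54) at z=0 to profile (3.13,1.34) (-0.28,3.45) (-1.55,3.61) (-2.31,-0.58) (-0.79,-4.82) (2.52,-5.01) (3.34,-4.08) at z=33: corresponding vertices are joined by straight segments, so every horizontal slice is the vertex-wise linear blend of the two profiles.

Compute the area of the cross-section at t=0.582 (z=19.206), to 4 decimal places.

Cross-section at t=0.582: each vertex is (1-t)·p0[i] + t·p1[i].
  v1: (1-0.582)·(2.72,1.97) + 0.582·(3.13,1.34) = (2.9586,1.6033)
  v2: (1-0.582)·(-0.98,4.87) + 0.582·(-0.28,3.45) = (-0.5726,4.0436)
  v3: (1-0.582)·(-2.04,4.11) + 0.582·(-1.55,3.61) = (-1.7548,3.8190)
  v4: (1-0.582)·(-4.69,-0.04) + 0.582·(-2.31,-0.58) = (-3.3048,-0.3543)
  v5: (1-0.582)·(-1.21,-3.96) + 0.582·(-0.79,-4.82) = (-0.9656,-4.4605)
  v6: (1-0.582)·(1.96,-4.36) + 0.582·(2.52,-5.01) = (2.2859,-4.7383)
  v7: (1-0.582)·(2.84,-3.54) + 0.582·(3.34,-4.08) = (3.1310,-3.8543)
Shoelace sum Σ(x_i·y_{i+1} − x_{i+1}·y_i):
  i=1: 2.9586·4.0436 − -0.5726·1.6033 = +12.8814 (running +12.8814)
  i=2: -0.5726·3.8190 − -1.7548·4.0436 = +4.9090 (running +17.7904)
  i=3: -1.7548·-0.3543 − -3.3048·3.8190 = +13.2429 (running +31.0333)
  i=4: -3.3048·-4.4605 − -0.9656·-0.3543 = +14.3992 (running +45.4325)
  i=5: -0.9656·-4.7383 − 2.2859·-4.4605 = +14.7715 (running +60.2040)
  i=6: 2.2859·-3.8543 − 3.1310·-4.7383 = +6.0250 (running +66.2290)
  i=7: 3.1310·1.6033 − 2.9586·-3.8543 = +16.4234 (running +82.6525)
Area = |Σ|/2 = |82.6525|/2 = 41.3262

Area at t=0.582: 41.3262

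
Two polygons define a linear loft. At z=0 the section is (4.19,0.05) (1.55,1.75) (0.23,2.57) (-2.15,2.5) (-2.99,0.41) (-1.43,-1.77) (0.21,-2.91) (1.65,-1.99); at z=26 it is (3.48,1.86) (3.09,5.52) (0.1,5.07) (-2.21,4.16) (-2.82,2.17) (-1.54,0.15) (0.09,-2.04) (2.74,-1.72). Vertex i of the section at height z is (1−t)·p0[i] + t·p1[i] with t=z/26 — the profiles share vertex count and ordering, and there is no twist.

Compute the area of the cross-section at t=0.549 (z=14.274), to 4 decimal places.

Cross-section at t=0.549: each vertex is (1-t)·p0[i] + t·p1[i].
  v1: (1-0.549)·(4.19,0.05) + 0.549·(3.48,1.86) = (3.8002,1.0437)
  v2: (1-0.549)·(1.55,1.75) + 0.549·(3.09,5.52) = (2.3955,3.8197)
  v3: (1-0.549)·(0.23,2.57) + 0.549·(0.1,5.07) = (0.1586,3.9425)
  v4: (1-0.549)·(-2.15,2.5) + 0.549·(-2.21,4.16) = (-2.1829,3.4113)
  v5: (1-0.549)·(-2.99,0.41) + 0.549·(-2.82,2.17) = (-2.8967,1.3762)
  v6: (1-0.549)·(-1.43,-1.77) + 0.549·(-1.54,0.15) = (-1.4904,-0.7159)
  v7: (1-0.549)·(0.21,-2.91) + 0.549·(0.09,-2.04) = (0.1441,-2.4324)
  v8: (1-0.549)·(1.65,-1.99) + 0.549·(2.74,-1.72) = (2.2484,-1.8418)
Shoelace sum Σ(x_i·y_{i+1} − x_{i+1}·y_i):
  i=1: 3.8002·3.8197 − 2.3955·1.0437 = +12.0157 (running +12.0157)
  i=2: 2.3955·3.9425 − 0.1586·3.8197 = +8.8382 (running +20.8538)
  i=3: 0.1586·3.4113 − -2.1829·3.9425 = +9.1474 (running +30.0012)
  i=4: -2.1829·1.3762 − -2.8967·3.4113 = +6.8773 (running +36.8785)
  i=5: -2.8967·-0.7159 − -1.4904·1.3762 = +4.1249 (running +41.0034)
  i=6: -1.4904·-2.4324 − 0.1441·-0.7159 = +3.7284 (running +44.7318)
  i=7: 0.1441·-1.8418 − 2.2484·-2.4324 = +5.2035 (running +49.9353)
  i=8: 2.2484·1.0437 − 3.8002·-1.8418 = +9.3458 (running +59.2811)
Area = |Σ|/2 = |59.2811|/2 = 29.6405

Area at t=0.549: 29.6405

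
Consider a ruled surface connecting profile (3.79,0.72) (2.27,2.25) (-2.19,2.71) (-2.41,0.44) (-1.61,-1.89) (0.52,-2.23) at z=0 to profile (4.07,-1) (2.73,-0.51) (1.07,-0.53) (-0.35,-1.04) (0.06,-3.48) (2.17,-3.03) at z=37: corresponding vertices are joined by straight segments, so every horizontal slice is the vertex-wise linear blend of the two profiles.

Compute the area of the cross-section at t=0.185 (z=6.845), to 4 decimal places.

Cross-section at t=0.185: each vertex is (1-t)·p0[i] + t·p1[i].
  v1: (1-0.185)·(3.79,0.72) + 0.185·(4.07,-1) = (3.8418,0.4018)
  v2: (1-0.185)·(2.27,2.25) + 0.185·(2.73,-0.51) = (2.3551,1.7394)
  v3: (1-0.185)·(-2.19,2.71) + 0.185·(1.07,-0.53) = (-1.5869,2.1106)
  v4: (1-0.185)·(-2.41,0.44) + 0.185·(-0.35,-1.04) = (-2.0289,0.1662)
  v5: (1-0.185)·(-1.61,-1.89) + 0.185·(0.06,-3.48) = (-1.3011,-2.1841)
  v6: (1-0.185)·(0.52,-2.23) + 0.185·(2.17,-3.03) = (0.8253,-2.3780)
Shoelace sum Σ(x_i·y_{i+1} − x_{i+1}·y_i):
  i=1: 3.8418·1.7394 − 2.3551·0.4018 = +5.7361 (running +5.7361)
  i=2: 2.3551·2.1106 − -1.5869·1.7394 = +7.7309 (running +13.4671)
  i=3: -1.5869·0.1662 − -2.0289·2.1106 = +4.0185 (running +17.4855)
  i=4: -2.0289·-2.1841 − -1.3011·0.1662 = +4.6477 (running +22.1332)
  i=5: -1.3011·-2.3780 − 0.8253·-2.1841 = +4.8964 (running +27.0296)
  i=6: 0.8253·0.4018 − 3.8418·-2.3780 = +9.4674 (running +36.4969)
Area = |Σ|/2 = |36.4969|/2 = 18.2485

Area at t=0.185: 18.2485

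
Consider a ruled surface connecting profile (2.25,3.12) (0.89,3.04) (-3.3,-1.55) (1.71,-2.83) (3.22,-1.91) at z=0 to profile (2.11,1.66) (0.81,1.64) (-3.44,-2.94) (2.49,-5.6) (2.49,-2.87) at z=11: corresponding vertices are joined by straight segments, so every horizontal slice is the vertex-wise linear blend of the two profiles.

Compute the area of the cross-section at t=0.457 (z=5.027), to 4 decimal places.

Area at t=0.457: 23.4199

Cross-section at t=0.457: each vertex is (1-t)·p0[i] + t·p1[i].
  v1: (1-0.457)·(2.25,3.12) + 0.457·(2.11,1.66) = (2.1860,2.4528)
  v2: (1-0.457)·(0.89,3.04) + 0.457·(0.81,1.64) = (0.8534,2.4002)
  v3: (1-0.457)·(-3.3,-1.55) + 0.457·(-3.44,-2.94) = (-3.3640,-2.1852)
  v4: (1-0.457)·(1.71,-2.83) + 0.457·(2.49,-5.6) = (2.0665,-4.0959)
  v5: (1-0.457)·(3.22,-1.91) + 0.457·(2.49,-2.87) = (2.8864,-2.3487)
Shoelace sum Σ(x_i·y_{i+1} − x_{i+1}·y_i):
  i=1: 2.1860·2.4002 − 0.8534·2.4528 = +3.1536 (running +3.1536)
  i=2: 0.8534·-2.1852 − -3.3640·2.4002 = +6.2093 (running +9.3628)
  i=3: -3.3640·-4.0959 − 2.0665·-2.1852 = +18.2942 (running +27.6570)
  i=4: 2.0665·-2.3487 − 2.8864·-4.0959 = +6.9688 (running +34.6258)
  i=5: 2.8864·2.4528 − 2.1860·-2.3487 = +12.2140 (running +46.8399)
Area = |Σ|/2 = |46.8399|/2 = 23.4199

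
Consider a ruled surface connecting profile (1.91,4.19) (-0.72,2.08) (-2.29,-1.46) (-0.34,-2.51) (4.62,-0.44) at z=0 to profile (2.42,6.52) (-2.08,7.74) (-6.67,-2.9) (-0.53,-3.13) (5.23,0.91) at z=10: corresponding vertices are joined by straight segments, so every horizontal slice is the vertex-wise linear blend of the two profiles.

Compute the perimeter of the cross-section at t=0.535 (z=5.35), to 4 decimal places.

Cross-section at t=0.535: each vertex is (1-t)·p0[i] + t·p1[i].
  v1: (1-0.535)·(1.91,4.19) + 0.535·(2.42,6.52) = (2.1828,5.4366)
  v2: (1-0.535)·(-0.72,2.08) + 0.535·(-2.08,7.74) = (-1.4476,5.1081)
  v3: (1-0.535)·(-2.29,-1.46) + 0.535·(-6.67,-2.9) = (-4.6333,-2.2304)
  v4: (1-0.535)·(-0.34,-2.51) + 0.535·(-0.53,-3.13) = (-0.4416,-2.8417)
  v5: (1-0.535)·(4.62,-0.44) + 0.535·(5.23,0.91) = (4.9464,0.2823)
Perimeter = Σ |v_{i+1} − v_i|:
  edge 1→2: √(-3.6304² + -0.3285²) = 3.6453 (running 3.6453)
  edge 2→3: √(-3.1857² + -7.3385²) = 8.0001 (running 11.6454)
  edge 3→4: √(4.1917² + -0.6113²) = 4.2360 (running 15.8814)
  edge 4→5: √(5.3880² + 3.1239²) = 6.2281 (running 22.1095)
  edge 5→1: √(-2.7635² + 5.1543²) = 5.8484 (running 27.9579)
Perimeter = 27.9579

Perimeter at t=0.535: 27.9579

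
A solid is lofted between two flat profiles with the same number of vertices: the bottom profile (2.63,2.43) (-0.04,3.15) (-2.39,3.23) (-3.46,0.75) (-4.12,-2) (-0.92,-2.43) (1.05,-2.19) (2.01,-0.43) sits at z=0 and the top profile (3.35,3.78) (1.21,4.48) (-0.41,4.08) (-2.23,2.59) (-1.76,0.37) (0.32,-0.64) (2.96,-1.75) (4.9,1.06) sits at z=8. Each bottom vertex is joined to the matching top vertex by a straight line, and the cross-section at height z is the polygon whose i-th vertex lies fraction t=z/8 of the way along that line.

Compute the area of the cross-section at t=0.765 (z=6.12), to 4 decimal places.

Area at t=0.765: 28.8356

Cross-section at t=0.765: each vertex is (1-t)·p0[i] + t·p1[i].
  v1: (1-0.765)·(2.63,2.43) + 0.765·(3.35,3.78) = (3.1808,3.4627)
  v2: (1-0.765)·(-0.04,3.15) + 0.765·(1.21,4.48) = (0.9163,4.1675)
  v3: (1-0.765)·(-2.39,3.23) + 0.765·(-0.41,4.08) = (-0.8753,3.8803)
  v4: (1-0.765)·(-3.46,0.75) + 0.765·(-2.23,2.59) = (-2.5191,2.1576)
  v5: (1-0.765)·(-4.12,-2) + 0.765·(-1.76,0.37) = (-2.3146,-0.1869)
  v6: (1-0.765)·(-0.92,-2.43) + 0.765·(0.32,-0.64) = (0.0286,-1.0607)
  v7: (1-0.765)·(1.05,-2.19) + 0.765·(2.96,-1.75) = (2.5112,-1.8534)
  v8: (1-0.765)·(2.01,-0.43) + 0.765·(4.9,1.06) = (4.2209,0.7099)
Shoelace sum Σ(x_i·y_{i+1} − x_{i+1}·y_i):
  i=1: 3.1808·4.1675 − 0.9163·3.4627 = +10.0831 (running +10.0831)
  i=2: 0.9163·3.8803 − -0.8753·4.1675 = +7.2030 (running +17.2861)
  i=3: -0.8753·2.1576 − -2.5191·3.8803 = +7.8860 (running +25.1721)
  i=4: -2.5191·-0.1869 − -2.3146·2.1576 = +5.4649 (running +30.6370)
  i=5: -2.3146·-1.0607 − 0.0286·-0.1869 = +2.4603 (running +33.0974)
  i=6: 0.0286·-1.8534 − 2.5112·-1.0607 = +2.6104 (running +35.7078)
  i=7: 2.5112·0.7099 − 4.2209·-1.8534 = +9.6055 (running +45.3133)
  i=8: 4.2209·3.4627 − 3.1808·0.7099 = +12.3579 (running +57.6711)
Area = |Σ|/2 = |57.6711|/2 = 28.8356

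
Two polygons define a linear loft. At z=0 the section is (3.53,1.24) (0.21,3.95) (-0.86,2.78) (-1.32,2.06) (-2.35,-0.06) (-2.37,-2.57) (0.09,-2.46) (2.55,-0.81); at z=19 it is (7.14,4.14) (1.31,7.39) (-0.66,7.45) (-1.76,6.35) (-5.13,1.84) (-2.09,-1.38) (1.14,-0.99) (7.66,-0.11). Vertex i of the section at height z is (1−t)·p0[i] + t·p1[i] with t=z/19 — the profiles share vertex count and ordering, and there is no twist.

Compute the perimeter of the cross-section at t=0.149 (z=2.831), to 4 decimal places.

Cross-section at t=0.149: each vertex is (1-t)·p0[i] + t·p1[i].
  v1: (1-0.149)·(3.53,1.24) + 0.149·(7.14,4.14) = (4.0679,1.6721)
  v2: (1-0.149)·(0.21,3.95) + 0.149·(1.31,7.39) = (0.3739,4.4626)
  v3: (1-0.149)·(-0.86,2.78) + 0.149·(-0.66,7.45) = (-0.8302,3.4758)
  v4: (1-0.149)·(-1.32,2.06) + 0.149·(-1.76,6.35) = (-1.3856,2.6992)
  v5: (1-0.149)·(-2.35,-0.06) + 0.149·(-5.13,1.84) = (-2.7642,0.2231)
  v6: (1-0.149)·(-2.37,-2.57) + 0.149·(-2.09,-1.38) = (-2.3283,-2.3927)
  v7: (1-0.149)·(0.09,-2.46) + 0.149·(1.14,-0.99) = (0.2464,-2.2410)
  v8: (1-0.149)·(2.55,-0.81) + 0.149·(7.66,-0.11) = (3.3114,-0.7057)
Perimeter = Σ |v_{i+1} − v_i|:
  edge 1→2: √(-3.6940² + 2.7905²) = 4.6295 (running 4.6295)
  edge 2→3: √(-1.2041² + -0.9867²) = 1.5568 (running 6.1863)
  edge 3→4: √(-0.5554² + -0.7766²) = 0.9548 (running 7.1410)
  edge 4→5: √(-1.3787² + -2.4761²) = 2.8340 (running 9.9751)
  edge 5→6: √(0.4359² + -2.6158²) = 2.6519 (running 12.6269)
  edge 6→7: √(2.5747² + 0.1517²) = 2.5792 (running 15.2061)
  edge 7→8: √(3.0649² + 1.5353²) = 3.4280 (running 18.6341)
  edge 8→1: √(0.7565² + 2.3778²) = 2.4952 (running 21.1293)
Perimeter = 21.1293

Perimeter at t=0.149: 21.1293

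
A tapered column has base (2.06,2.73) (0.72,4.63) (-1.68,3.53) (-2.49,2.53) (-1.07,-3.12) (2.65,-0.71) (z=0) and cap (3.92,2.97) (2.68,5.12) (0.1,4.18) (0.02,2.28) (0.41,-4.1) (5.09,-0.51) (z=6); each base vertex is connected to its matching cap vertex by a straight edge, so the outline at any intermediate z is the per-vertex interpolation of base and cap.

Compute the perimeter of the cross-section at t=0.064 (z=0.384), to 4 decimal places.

Cross-section at t=0.064: each vertex is (1-t)·p0[i] + t·p1[i].
  v1: (1-0.064)·(2.06,2.73) + 0.064·(3.92,2.97) = (2.1790,2.7454)
  v2: (1-0.064)·(0.72,4.63) + 0.064·(2.68,5.12) = (0.8454,4.6614)
  v3: (1-0.064)·(-1.68,3.53) + 0.064·(0.1,4.18) = (-1.5661,3.5716)
  v4: (1-0.064)·(-2.49,2.53) + 0.064·(0.02,2.28) = (-2.3294,2.5140)
  v5: (1-0.064)·(-1.07,-3.12) + 0.064·(0.41,-4.1) = (-0.9753,-3.1827)
  v6: (1-0.064)·(2.65,-0.71) + 0.064·(5.09,-0.51) = (2.8062,-0.6972)
Perimeter = Σ |v_{i+1} − v_i|:
  edge 1→2: √(-1.3336² + 1.9160²) = 2.3344 (running 2.3344)
  edge 2→3: √(-2.4115² + -1.0898²) = 2.6463 (running 4.9807)
  edge 3→4: √(-0.7633² + -1.0576²) = 1.3043 (running 6.2850)
  edge 4→5: √(1.3541² + -5.6967²) = 5.8554 (running 12.1405)
  edge 5→6: √(3.7814² + 2.4855²) = 4.5252 (running 16.6656)
  edge 6→1: √(-0.6271² + 3.4426²) = 3.4992 (running 20.1648)
Perimeter = 20.1648

Perimeter at t=0.064: 20.1648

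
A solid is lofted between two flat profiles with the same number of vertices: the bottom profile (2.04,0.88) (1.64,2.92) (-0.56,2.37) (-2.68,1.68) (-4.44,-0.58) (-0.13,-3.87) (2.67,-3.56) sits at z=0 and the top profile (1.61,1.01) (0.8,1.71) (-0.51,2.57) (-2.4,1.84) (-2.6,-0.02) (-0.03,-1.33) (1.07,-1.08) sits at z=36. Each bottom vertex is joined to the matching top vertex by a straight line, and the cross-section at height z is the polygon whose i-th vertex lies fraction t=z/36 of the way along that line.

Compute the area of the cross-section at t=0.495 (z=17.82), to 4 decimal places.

Cross-section at t=0.495: each vertex is (1-t)·p0[i] + t·p1[i].
  v1: (1-0.495)·(2.04,0.88) + 0.495·(1.61,1.01) = (1.8272,0.9444)
  v2: (1-0.495)·(1.64,2.92) + 0.495·(0.8,1.71) = (1.2242,2.3210)
  v3: (1-0.495)·(-0.56,2.37) + 0.495·(-0.51,2.57) = (-0.5353,2.4690)
  v4: (1-0.495)·(-2.68,1.68) + 0.495·(-2.4,1.84) = (-2.5414,1.7592)
  v5: (1-0.495)·(-4.44,-0.58) + 0.495·(-2.6,-0.02) = (-3.5292,-0.3028)
  v6: (1-0.495)·(-0.13,-3.87) + 0.495·(-0.03,-1.33) = (-0.0805,-2.6127)
  v7: (1-0.495)·(2.67,-3.56) + 0.495·(1.07,-1.08) = (1.8780,-2.3324)
Shoelace sum Σ(x_i·y_{i+1} − x_{i+1}·y_i):
  i=1: 1.8272·2.3210 − 1.2242·0.9444 = +3.0848 (running +3.0848)
  i=2: 1.2242·2.4690 − -0.5353·2.3210 = +4.2649 (running +7.3497)
  i=3: -0.5353·1.7592 − -2.5414·2.4690 = +5.3331 (running +12.6828)
  i=4: -2.5414·-0.3028 − -3.5292·1.7592 = +6.9781 (running +19.6609)
  i=5: -3.5292·-2.6127 − -0.0805·-0.3028 = +9.1964 (running +28.8573)
  i=6: -0.0805·-2.3324 − 1.8780·-2.6127 = +5.0944 (running +33.9517)
  i=7: 1.8780·0.9444 − 1.8272·-2.3324 = +6.0351 (running +39.9868)
Area = |Σ|/2 = |39.9868|/2 = 19.9934

Area at t=0.495: 19.9934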